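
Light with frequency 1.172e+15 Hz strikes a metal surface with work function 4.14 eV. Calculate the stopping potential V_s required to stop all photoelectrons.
0.7070 V

The stopping potential V_s satisfies: eV_s = KE_max

First, find KE_max using Einstein's equation:
E_photon = hf = (6.626×10⁻³⁴ J·s)(1.172e+15 Hz) = 4.8470 eV
KE_max = E_photon - φ = 4.8470 - 4.14 = 0.7070 eV

Since eV_s = KE_max:
V_s = KE_max/e = 0.7070 V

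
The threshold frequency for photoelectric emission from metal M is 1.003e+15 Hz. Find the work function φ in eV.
4.15 eV

At the threshold frequency, photon energy equals work function:
φ = hf₀

Calculating:
φ = (6.626×10⁻³⁴ J·s)(1.003e+15 Hz)
φ = 4.15 eV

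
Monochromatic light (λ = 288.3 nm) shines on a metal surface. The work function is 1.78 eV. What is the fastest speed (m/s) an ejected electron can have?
9.4161e+05 m/s

First, find the maximum kinetic energy:
E_photon = hc/λ = 4.3005 eV
KE_max = E_photon - φ = 4.3005 - 1.78 = 2.5205 eV

Convert to Joules: KE_max = 2.5205 × 1.602×10⁻¹⁹ J = 4.0383e-19 J

Then use KE = ½mv² to find velocity:
v = √(2·KE/m) = √(2 × 4.0383e-19 J / 9.109e-31 kg)
v = 9.4161e+05 m/s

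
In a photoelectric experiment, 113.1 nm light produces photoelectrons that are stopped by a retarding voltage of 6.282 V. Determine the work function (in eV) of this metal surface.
4.68 eV

The stopping potential gives the maximum kinetic energy: KE_max = eV_s = 6.282 eV

From Einstein's photoelectric equation: KE_max = hc/λ - φ
Rearranging: φ = hc/λ - KE_max

Calculate photon energy:
E_photon = hc/λ = (6.626×10⁻³⁴ J·s)(3×10⁸ m/s) / (113.1×10⁻⁹ m) = 10.9624 eV

Therefore:
φ = 10.9624 - 6.282 = 4.68 eV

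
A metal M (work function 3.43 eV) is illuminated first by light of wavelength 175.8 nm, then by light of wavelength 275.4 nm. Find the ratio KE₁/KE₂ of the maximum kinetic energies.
3.3794

Using Einstein's equation: KE_max = hc/λ - φ

For λ₁ = 175.8 nm:
E₁ = hc/λ₁ = 7.0526 eV
KE₁ = E₁ - φ = 7.0526 - 3.43 = 3.6226 eV

For λ₂ = 275.4 nm:
E₂ = hc/λ₂ = 4.5020 eV
KE₂ = E₂ - φ = 4.5020 - 3.43 = 1.0720 eV

Ratio: KE₁/KE₂ = 3.6226/1.0720 = 3.3794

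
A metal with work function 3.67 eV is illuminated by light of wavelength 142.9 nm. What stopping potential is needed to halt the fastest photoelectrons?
5.0063 V

The stopping potential V_s satisfies: eV_s = KE_max

First, find KE_max using Einstein's equation:
E_photon = hc/λ = 8.6763 eV
KE_max = E_photon - φ = 8.6763 - 3.67 = 5.0063 eV

Since eV_s = KE_max:
V_s = KE_max/e = 5.0063 V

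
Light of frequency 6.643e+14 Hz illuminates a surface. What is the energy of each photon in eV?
2.7473 eV

Using E = hf:

E = hf = (6.626×10⁻³⁴ J·s)(6.643e+14 Hz)
E = 2.7473 eV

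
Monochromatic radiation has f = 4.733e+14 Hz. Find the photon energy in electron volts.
1.9574 eV

Using E = hf:

E = hf = (6.626×10⁻³⁴ J·s)(4.733e+14 Hz)
E = 1.9574 eV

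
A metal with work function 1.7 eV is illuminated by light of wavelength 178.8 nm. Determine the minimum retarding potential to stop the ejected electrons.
5.2342 V

The stopping potential V_s satisfies: eV_s = KE_max

First, find KE_max using Einstein's equation:
E_photon = hc/λ = 6.9342 eV
KE_max = E_photon - φ = 6.9342 - 1.7 = 5.2342 eV

Since eV_s = KE_max:
V_s = KE_max/e = 5.2342 V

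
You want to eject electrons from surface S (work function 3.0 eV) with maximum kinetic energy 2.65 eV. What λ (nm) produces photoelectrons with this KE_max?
219.44 nm

From Einstein's equation: KE_max = hc/λ - φ

Rearranging for λ:
hc/λ = KE_max + φ
λ = hc/(KE_max + φ)

Required photon energy:
E_photon = KE_max + φ = 2.65 + 3.0 = 5.65 eV

Required wavelength:
λ = hc/E_photon = (6.626×10⁻³⁴)(3×10⁸) / (5.65 × 1.602×10⁻¹⁹)
λ = 219.44 nm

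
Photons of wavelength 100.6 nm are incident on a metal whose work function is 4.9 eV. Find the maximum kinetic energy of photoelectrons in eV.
7.4245 eV

Using Einstein's photoelectric equation: KE_max = hf - φ = hc/λ - φ

First, calculate the photon energy:
E_photon = hc/λ = (6.626×10⁻³⁴ J·s)(3×10⁸ m/s) / (100.6×10⁻⁹ m)
E_photon = 12.3245 eV

Then, the maximum kinetic energy:
KE_max = E_photon - φ = 12.3245 eV - 4.9 eV = 7.4245 eV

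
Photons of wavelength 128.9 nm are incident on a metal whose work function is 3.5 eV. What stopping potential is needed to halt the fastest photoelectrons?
6.1186 V

The stopping potential V_s satisfies: eV_s = KE_max

First, find KE_max using Einstein's equation:
E_photon = hc/λ = 9.6186 eV
KE_max = E_photon - φ = 9.6186 - 3.5 = 6.1186 eV

Since eV_s = KE_max:
V_s = KE_max/e = 6.1186 V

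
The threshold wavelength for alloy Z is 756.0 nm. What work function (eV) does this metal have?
1.64 eV

At the threshold wavelength, photon energy equals work function:
φ = hc/λ₀

Calculating:
φ = (6.626×10⁻³⁴ J·s)(3×10⁸ m/s) / (756.0×10⁻⁹ m)
φ = 1.64 eV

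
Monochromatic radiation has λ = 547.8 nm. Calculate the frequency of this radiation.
5.4727e+14 Hz

Using the wave equation: c = fλ

Solving for frequency:
f = c/λ = (3×10⁸ m/s) / (547.8×10⁻⁹ m)
f = 5.4727e+14 Hz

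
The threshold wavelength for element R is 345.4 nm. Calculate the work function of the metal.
3.59 eV

At the threshold wavelength, photon energy equals work function:
φ = hc/λ₀

Calculating:
φ = (6.626×10⁻³⁴ J·s)(3×10⁸ m/s) / (345.4×10⁻⁹ m)
φ = 3.59 eV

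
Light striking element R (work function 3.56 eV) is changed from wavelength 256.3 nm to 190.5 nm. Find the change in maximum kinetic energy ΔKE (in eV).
1.6709 eV

Using Einstein's equation: KE_max = hc/λ - φ

For λ₁ = 256.3 nm:
KE₁ = hc/λ₁ - φ = 4.8375 - 3.56 = 1.2775 eV

For λ₂ = 190.5 nm:
KE₂ = hc/λ₂ - φ = 6.5084 - 3.56 = 2.9484 eV

Change in KE:
ΔKE = KE₂ - KE₁ = 2.9484 - 1.2775 = 1.6709 eV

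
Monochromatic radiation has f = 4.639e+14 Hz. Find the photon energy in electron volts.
1.9185 eV

Using E = hf:

E = hf = (6.626×10⁻³⁴ J·s)(4.639e+14 Hz)
E = 1.9185 eV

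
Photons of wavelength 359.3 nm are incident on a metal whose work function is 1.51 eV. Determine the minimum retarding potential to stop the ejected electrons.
1.9407 V

The stopping potential V_s satisfies: eV_s = KE_max

First, find KE_max using Einstein's equation:
E_photon = hc/λ = 3.4507 eV
KE_max = E_photon - φ = 3.4507 - 1.51 = 1.9407 eV

Since eV_s = KE_max:
V_s = KE_max/e = 1.9407 V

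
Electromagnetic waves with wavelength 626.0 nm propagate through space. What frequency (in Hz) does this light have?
4.7890e+14 Hz

Using the wave equation: c = fλ

Solving for frequency:
f = c/λ = (3×10⁸ m/s) / (626.0×10⁻⁹ m)
f = 4.7890e+14 Hz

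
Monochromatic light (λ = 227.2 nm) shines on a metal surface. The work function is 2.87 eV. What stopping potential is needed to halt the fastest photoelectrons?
2.5871 V

The stopping potential V_s satisfies: eV_s = KE_max

First, find KE_max using Einstein's equation:
E_photon = hc/λ = 5.4571 eV
KE_max = E_photon - φ = 5.4571 - 2.87 = 2.5871 eV

Since eV_s = KE_max:
V_s = KE_max/e = 2.5871 V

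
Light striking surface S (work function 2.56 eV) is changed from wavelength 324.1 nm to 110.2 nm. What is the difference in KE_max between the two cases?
7.4253 eV

Using Einstein's equation: KE_max = hc/λ - φ

For λ₁ = 324.1 nm:
KE₁ = hc/λ₁ - φ = 3.8255 - 2.56 = 1.2655 eV

For λ₂ = 110.2 nm:
KE₂ = hc/λ₂ - φ = 11.2508 - 2.56 = 8.6908 eV

Change in KE:
ΔKE = KE₂ - KE₁ = 8.6908 - 1.2655 = 7.4253 eV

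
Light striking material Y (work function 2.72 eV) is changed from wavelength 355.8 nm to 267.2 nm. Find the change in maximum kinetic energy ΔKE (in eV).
1.1555 eV

Using Einstein's equation: KE_max = hc/λ - φ

For λ₁ = 355.8 nm:
KE₁ = hc/λ₁ - φ = 3.4847 - 2.72 = 0.7647 eV

For λ₂ = 267.2 nm:
KE₂ = hc/λ₂ - φ = 4.6401 - 2.72 = 1.9201 eV

Change in KE:
ΔKE = KE₂ - KE₁ = 1.9201 - 0.7647 = 1.1555 eV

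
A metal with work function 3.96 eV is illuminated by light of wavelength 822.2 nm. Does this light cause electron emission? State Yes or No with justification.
No

For photoemission, the photon energy must exceed the work function.

Photon energy: E = hc/λ = 1.5080 eV
Work function: φ = 3.96 eV

Since E_photon (1.5080 eV) < φ (3.96 eV), photoemission will NOT occur.
The threshold wavelength is λ₀ = hc/φ = 313.1 nm.
Since 822.2 nm > 313.1 nm, the photons lack sufficient energy.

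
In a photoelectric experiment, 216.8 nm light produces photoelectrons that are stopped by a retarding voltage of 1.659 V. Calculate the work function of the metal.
4.06 eV

The stopping potential gives the maximum kinetic energy: KE_max = eV_s = 1.659 eV

From Einstein's photoelectric equation: KE_max = hc/λ - φ
Rearranging: φ = hc/λ - KE_max

Calculate photon energy:
E_photon = hc/λ = (6.626×10⁻³⁴ J·s)(3×10⁸ m/s) / (216.8×10⁻⁹ m) = 5.7188 eV

Therefore:
φ = 5.7188 - 1.659 = 4.06 eV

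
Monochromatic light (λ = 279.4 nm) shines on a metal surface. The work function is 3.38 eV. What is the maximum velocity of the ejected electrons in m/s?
6.0991e+05 m/s

First, find the maximum kinetic energy:
E_photon = hc/λ = 4.4375 eV
KE_max = E_photon - φ = 4.4375 - 3.38 = 1.0575 eV

Convert to Joules: KE_max = 1.0575 × 1.602×10⁻¹⁹ J = 1.6943e-19 J

Then use KE = ½mv² to find velocity:
v = √(2·KE/m) = √(2 × 1.6943e-19 J / 9.109e-31 kg)
v = 6.0991e+05 m/s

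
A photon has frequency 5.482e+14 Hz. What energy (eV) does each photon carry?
2.2672 eV

Using E = hf:

E = hf = (6.626×10⁻³⁴ J·s)(5.482e+14 Hz)
E = 2.2672 eV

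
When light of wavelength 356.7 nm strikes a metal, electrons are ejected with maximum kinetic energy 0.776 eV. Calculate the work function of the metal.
2.70 eV

From Einstein's photoelectric equation: KE_max = hf - φ = hc/λ - φ

Rearranging for φ:
φ = hc/λ - KE_max

Calculate photon energy:
E_photon = hc/λ = 3.4759 eV

Therefore:
φ = 3.4759 - 0.776 = 2.70 eV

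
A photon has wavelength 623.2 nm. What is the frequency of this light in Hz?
4.8105e+14 Hz

Using the wave equation: c = fλ

Solving for frequency:
f = c/λ = (3×10⁸ m/s) / (623.2×10⁻⁹ m)
f = 4.8105e+14 Hz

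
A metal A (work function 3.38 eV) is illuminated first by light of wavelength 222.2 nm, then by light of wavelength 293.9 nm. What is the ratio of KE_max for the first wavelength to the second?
2.6233

Using Einstein's equation: KE_max = hc/λ - φ

For λ₁ = 222.2 nm:
E₁ = hc/λ₁ = 5.5798 eV
KE₁ = E₁ - φ = 5.5798 - 3.38 = 2.1998 eV

For λ₂ = 293.9 nm:
E₂ = hc/λ₂ = 4.2186 eV
KE₂ = E₂ - φ = 4.2186 - 3.38 = 0.8386 eV

Ratio: KE₁/KE₂ = 2.1998/0.8386 = 2.6233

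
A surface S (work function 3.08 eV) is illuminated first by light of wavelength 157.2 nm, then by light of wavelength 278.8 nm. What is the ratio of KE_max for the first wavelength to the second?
3.5163

Using Einstein's equation: KE_max = hc/λ - φ

For λ₁ = 157.2 nm:
E₁ = hc/λ₁ = 7.8870 eV
KE₁ = E₁ - φ = 7.8870 - 3.08 = 4.8070 eV

For λ₂ = 278.8 nm:
E₂ = hc/λ₂ = 4.4471 eV
KE₂ = E₂ - φ = 4.4471 - 3.08 = 1.3671 eV

Ratio: KE₁/KE₂ = 4.8070/1.3671 = 3.5163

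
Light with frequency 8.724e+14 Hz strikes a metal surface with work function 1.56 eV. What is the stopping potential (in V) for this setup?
2.0480 V

The stopping potential V_s satisfies: eV_s = KE_max

First, find KE_max using Einstein's equation:
E_photon = hf = (6.626×10⁻³⁴ J·s)(8.724e+14 Hz) = 3.6080 eV
KE_max = E_photon - φ = 3.6080 - 1.56 = 2.0480 eV

Since eV_s = KE_max:
V_s = KE_max/e = 2.0480 V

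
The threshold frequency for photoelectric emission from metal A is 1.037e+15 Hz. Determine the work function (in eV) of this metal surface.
4.29 eV

At the threshold frequency, photon energy equals work function:
φ = hf₀

Calculating:
φ = (6.626×10⁻³⁴ J·s)(1.037e+15 Hz)
φ = 4.29 eV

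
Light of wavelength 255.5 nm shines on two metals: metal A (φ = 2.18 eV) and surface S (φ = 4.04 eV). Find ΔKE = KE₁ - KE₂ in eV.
1.8600 eV

Using KE_max = hc/λ - φ for each metal:

Photon energy: E = hc/λ = 4.8526 eV

For metal A (φ₁ = 2.18 eV):
KE₁ = E - φ₁ = 4.8526 - 2.18 = 2.6726 eV

For surface S (φ₂ = 4.04 eV):
KE₂ = E - φ₂ = 4.8526 - 4.04 = 0.8126 eV

Difference:
ΔKE = KE₁ - KE₂ = 2.6726 - 0.8126 = 1.8600 eV

Note: The difference equals the difference in work functions: 4.04 - 2.18 = 1.86 eV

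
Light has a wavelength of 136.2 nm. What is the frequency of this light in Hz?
2.2011e+15 Hz

Using the wave equation: c = fλ

Solving for frequency:
f = c/λ = (3×10⁸ m/s) / (136.2×10⁻⁹ m)
f = 2.2011e+15 Hz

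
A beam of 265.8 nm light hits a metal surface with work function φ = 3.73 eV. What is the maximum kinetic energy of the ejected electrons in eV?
0.9346 eV

Using Einstein's photoelectric equation: KE_max = hf - φ = hc/λ - φ

First, calculate the photon energy:
E_photon = hc/λ = (6.626×10⁻³⁴ J·s)(3×10⁸ m/s) / (265.8×10⁻⁹ m)
E_photon = 4.6646 eV

Then, the maximum kinetic energy:
KE_max = E_photon - φ = 4.6646 eV - 3.73 eV = 0.9346 eV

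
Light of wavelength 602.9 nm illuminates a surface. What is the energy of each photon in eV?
2.0565 eV

Using E = hf = hc/λ:

E = hc/λ = (6.626×10⁻³⁴ J·s)(3×10⁸ m/s) / (602.9×10⁻⁹ m)
E = 2.0565 eV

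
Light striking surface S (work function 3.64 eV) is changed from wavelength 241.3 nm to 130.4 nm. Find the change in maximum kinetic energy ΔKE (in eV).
4.3698 eV

Using Einstein's equation: KE_max = hc/λ - φ

For λ₁ = 241.3 nm:
KE₁ = hc/λ₁ - φ = 5.1382 - 3.64 = 1.4982 eV

For λ₂ = 130.4 nm:
KE₂ = hc/λ₂ - φ = 9.5080 - 3.64 = 5.8680 eV

Change in KE:
ΔKE = KE₂ - KE₁ = 5.8680 - 1.4982 = 4.3698 eV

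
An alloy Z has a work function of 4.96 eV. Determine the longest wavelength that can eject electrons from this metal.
249.97 nm

The threshold wavelength is when the photon energy equals the work function:
hc/λ₀ = φ

Solving for λ₀:
λ₀ = hc/φ = (6.626×10⁻³⁴ J·s)(3×10⁸ m/s) / (4.96 eV × 1.602×10⁻¹⁹ J/eV)
λ₀ = 249.97 nm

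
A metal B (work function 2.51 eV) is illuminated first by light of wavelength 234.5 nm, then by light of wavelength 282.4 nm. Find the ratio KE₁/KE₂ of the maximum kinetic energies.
1.4769

Using Einstein's equation: KE_max = hc/λ - φ

For λ₁ = 234.5 nm:
E₁ = hc/λ₁ = 5.2872 eV
KE₁ = E₁ - φ = 5.2872 - 2.51 = 2.7772 eV

For λ₂ = 282.4 nm:
E₂ = hc/λ₂ = 4.3904 eV
KE₂ = E₂ - φ = 4.3904 - 2.51 = 1.8804 eV

Ratio: KE₁/KE₂ = 2.7772/1.8804 = 1.4769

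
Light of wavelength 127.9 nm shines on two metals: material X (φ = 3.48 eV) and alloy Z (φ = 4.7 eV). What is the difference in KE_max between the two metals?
1.2200 eV

Using KE_max = hc/λ - φ for each metal:

Photon energy: E = hc/λ = 9.6938 eV

For material X (φ₁ = 3.48 eV):
KE₁ = E - φ₁ = 9.6938 - 3.48 = 6.2138 eV

For alloy Z (φ₂ = 4.7 eV):
KE₂ = E - φ₂ = 9.6938 - 4.7 = 4.9938 eV

Difference:
ΔKE = KE₁ - KE₂ = 6.2138 - 4.9938 = 1.2200 eV

Note: The difference equals the difference in work functions: 4.7 - 3.48 = 1.22 eV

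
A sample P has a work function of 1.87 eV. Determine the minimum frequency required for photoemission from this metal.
4.5216e+14 Hz

The threshold frequency is when the photon energy equals the work function:
hf₀ = φ

Solving for f₀:
f₀ = φ/h = (1.87 eV × 1.602×10⁻¹⁹ J/eV) / (6.626×10⁻³⁴ J·s)
f₀ = 4.5216e+14 Hz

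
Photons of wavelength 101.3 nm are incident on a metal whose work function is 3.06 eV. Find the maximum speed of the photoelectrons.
1.7969e+06 m/s

First, find the maximum kinetic energy:
E_photon = hc/λ = 12.2393 eV
KE_max = E_photon - φ = 12.2393 - 3.06 = 9.1793 eV

Convert to Joules: KE_max = 9.1793 × 1.602×10⁻¹⁹ J = 1.4707e-18 J

Then use KE = ½mv² to find velocity:
v = √(2·KE/m) = √(2 × 1.4707e-18 J / 9.109e-31 kg)
v = 1.7969e+06 m/s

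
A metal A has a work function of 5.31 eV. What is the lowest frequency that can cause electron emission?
1.2840e+15 Hz

The threshold frequency is when the photon energy equals the work function:
hf₀ = φ

Solving for f₀:
f₀ = φ/h = (5.31 eV × 1.602×10⁻¹⁹ J/eV) / (6.626×10⁻³⁴ J·s)
f₀ = 1.2840e+15 Hz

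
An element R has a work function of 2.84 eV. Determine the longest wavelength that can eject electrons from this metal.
436.56 nm

The threshold wavelength is when the photon energy equals the work function:
hc/λ₀ = φ

Solving for λ₀:
λ₀ = hc/φ = (6.626×10⁻³⁴ J·s)(3×10⁸ m/s) / (2.84 eV × 1.602×10⁻¹⁹ J/eV)
λ₀ = 436.56 nm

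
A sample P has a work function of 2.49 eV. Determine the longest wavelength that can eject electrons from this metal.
497.93 nm

The threshold wavelength is when the photon energy equals the work function:
hc/λ₀ = φ

Solving for λ₀:
λ₀ = hc/φ = (6.626×10⁻³⁴ J·s)(3×10⁸ m/s) / (2.49 eV × 1.602×10⁻¹⁹ J/eV)
λ₀ = 497.93 nm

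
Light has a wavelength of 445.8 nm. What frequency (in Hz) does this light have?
6.7248e+14 Hz

Using the wave equation: c = fλ

Solving for frequency:
f = c/λ = (3×10⁸ m/s) / (445.8×10⁻⁹ m)
f = 6.7248e+14 Hz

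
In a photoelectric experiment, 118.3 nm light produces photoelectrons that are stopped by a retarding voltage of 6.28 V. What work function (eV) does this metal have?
4.20 eV

The stopping potential gives the maximum kinetic energy: KE_max = eV_s = 6.28 eV

From Einstein's photoelectric equation: KE_max = hc/λ - φ
Rearranging: φ = hc/λ - KE_max

Calculate photon energy:
E_photon = hc/λ = (6.626×10⁻³⁴ J·s)(3×10⁸ m/s) / (118.3×10⁻⁹ m) = 10.4805 eV

Therefore:
φ = 10.4805 - 6.28 = 4.20 eV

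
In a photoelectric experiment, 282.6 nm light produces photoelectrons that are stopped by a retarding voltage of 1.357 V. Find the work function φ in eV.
3.03 eV

The stopping potential gives the maximum kinetic energy: KE_max = eV_s = 1.357 eV

From Einstein's photoelectric equation: KE_max = hc/λ - φ
Rearranging: φ = hc/λ - KE_max

Calculate photon energy:
E_photon = hc/λ = (6.626×10⁻³⁴ J·s)(3×10⁸ m/s) / (282.6×10⁻⁹ m) = 4.3873 eV

Therefore:
φ = 4.3873 - 1.357 = 3.03 eV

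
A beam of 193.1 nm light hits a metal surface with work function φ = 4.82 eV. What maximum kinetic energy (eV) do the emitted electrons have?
1.6007 eV

Using Einstein's photoelectric equation: KE_max = hf - φ = hc/λ - φ

First, calculate the photon energy:
E_photon = hc/λ = (6.626×10⁻³⁴ J·s)(3×10⁸ m/s) / (193.1×10⁻⁹ m)
E_photon = 6.4207 eV

Then, the maximum kinetic energy:
KE_max = E_photon - φ = 6.4207 eV - 4.82 eV = 1.6007 eV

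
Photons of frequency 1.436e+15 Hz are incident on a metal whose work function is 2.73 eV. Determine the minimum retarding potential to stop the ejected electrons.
3.2088 V

The stopping potential V_s satisfies: eV_s = KE_max

First, find KE_max using Einstein's equation:
E_photon = hf = (6.626×10⁻³⁴ J·s)(1.436e+15 Hz) = 5.9388 eV
KE_max = E_photon - φ = 5.9388 - 2.73 = 3.2088 eV

Since eV_s = KE_max:
V_s = KE_max/e = 3.2088 V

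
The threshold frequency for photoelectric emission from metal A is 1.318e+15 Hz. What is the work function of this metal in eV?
5.45 eV

At the threshold frequency, photon energy equals work function:
φ = hf₀

Calculating:
φ = (6.626×10⁻³⁴ J·s)(1.318e+15 Hz)
φ = 5.45 eV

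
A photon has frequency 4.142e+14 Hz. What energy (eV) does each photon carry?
1.7130 eV

Using E = hf:

E = hf = (6.626×10⁻³⁴ J·s)(4.142e+14 Hz)
E = 1.7130 eV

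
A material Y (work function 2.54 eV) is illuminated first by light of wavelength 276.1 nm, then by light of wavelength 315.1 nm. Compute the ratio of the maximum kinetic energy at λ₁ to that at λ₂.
1.3985

Using Einstein's equation: KE_max = hc/λ - φ

For λ₁ = 276.1 nm:
E₁ = hc/λ₁ = 4.4906 eV
KE₁ = E₁ - φ = 4.4906 - 2.54 = 1.9506 eV

For λ₂ = 315.1 nm:
E₂ = hc/λ₂ = 3.9348 eV
KE₂ = E₂ - φ = 3.9348 - 2.54 = 1.3948 eV

Ratio: KE₁/KE₂ = 1.9506/1.3948 = 1.3985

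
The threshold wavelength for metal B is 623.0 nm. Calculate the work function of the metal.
1.99 eV

At the threshold wavelength, photon energy equals work function:
φ = hc/λ₀

Calculating:
φ = (6.626×10⁻³⁴ J·s)(3×10⁸ m/s) / (623.0×10⁻⁹ m)
φ = 1.99 eV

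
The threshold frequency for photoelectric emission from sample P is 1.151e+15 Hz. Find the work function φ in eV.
4.76 eV

At the threshold frequency, photon energy equals work function:
φ = hf₀

Calculating:
φ = (6.626×10⁻³⁴ J·s)(1.151e+15 Hz)
φ = 4.76 eV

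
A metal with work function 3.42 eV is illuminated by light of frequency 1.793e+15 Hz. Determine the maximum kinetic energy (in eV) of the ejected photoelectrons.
3.9953 eV

Using Einstein's photoelectric equation: KE_max = hf - φ

First, calculate the photon energy:
E_photon = hf = (6.626×10⁻³⁴ J·s)(1.793e+15 Hz)
E_photon = 7.4153 eV

Then, the maximum kinetic energy:
KE_max = E_photon - φ = 7.4153 eV - 3.42 eV = 3.9953 eV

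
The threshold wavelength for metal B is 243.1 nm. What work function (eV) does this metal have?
5.10 eV

At the threshold wavelength, photon energy equals work function:
φ = hc/λ₀

Calculating:
φ = (6.626×10⁻³⁴ J·s)(3×10⁸ m/s) / (243.1×10⁻⁹ m)
φ = 5.10 eV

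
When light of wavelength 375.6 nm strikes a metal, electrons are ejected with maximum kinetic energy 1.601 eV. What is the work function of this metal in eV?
1.70 eV

From Einstein's photoelectric equation: KE_max = hf - φ = hc/λ - φ

Rearranging for φ:
φ = hc/λ - KE_max

Calculate photon energy:
E_photon = hc/λ = 3.3010 eV

Therefore:
φ = 3.3010 - 1.601 = 1.70 eV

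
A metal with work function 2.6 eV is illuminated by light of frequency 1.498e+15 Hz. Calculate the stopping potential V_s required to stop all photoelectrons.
3.5952 V

The stopping potential V_s satisfies: eV_s = KE_max

First, find KE_max using Einstein's equation:
E_photon = hf = (6.626×10⁻³⁴ J·s)(1.498e+15 Hz) = 6.1952 eV
KE_max = E_photon - φ = 6.1952 - 2.6 = 3.5952 eV

Since eV_s = KE_max:
V_s = KE_max/e = 3.5952 V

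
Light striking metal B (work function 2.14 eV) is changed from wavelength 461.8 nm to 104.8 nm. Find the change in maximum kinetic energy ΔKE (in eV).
9.1458 eV

Using Einstein's equation: KE_max = hc/λ - φ

For λ₁ = 461.8 nm:
KE₁ = hc/λ₁ - φ = 2.6848 - 2.14 = 0.5448 eV

For λ₂ = 104.8 nm:
KE₂ = hc/λ₂ - φ = 11.8306 - 2.14 = 9.6906 eV

Change in KE:
ΔKE = KE₂ - KE₁ = 9.6906 - 0.5448 = 9.1458 eV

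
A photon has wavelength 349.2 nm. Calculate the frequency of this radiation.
8.5851e+14 Hz

Using the wave equation: c = fλ

Solving for frequency:
f = c/λ = (3×10⁸ m/s) / (349.2×10⁻⁹ m)
f = 8.5851e+14 Hz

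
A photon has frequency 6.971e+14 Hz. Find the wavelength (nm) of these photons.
430.06 nm

Using the wave equation: c = fλ

Solving for wavelength:
λ = c/f = (3×10⁸ m/s) / (6.971e+14 Hz)
λ = 430.06 nm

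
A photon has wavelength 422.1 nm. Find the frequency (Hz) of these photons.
7.1024e+14 Hz

Using the wave equation: c = fλ

Solving for frequency:
f = c/λ = (3×10⁸ m/s) / (422.1×10⁻⁹ m)
f = 7.1024e+14 Hz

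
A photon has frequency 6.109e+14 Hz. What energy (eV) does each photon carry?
2.5265 eV

Using E = hf:

E = hf = (6.626×10⁻³⁴ J·s)(6.109e+14 Hz)
E = 2.5265 eV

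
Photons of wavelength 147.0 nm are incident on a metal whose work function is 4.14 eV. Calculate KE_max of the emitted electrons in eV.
4.2943 eV

Using Einstein's photoelectric equation: KE_max = hf - φ = hc/λ - φ

First, calculate the photon energy:
E_photon = hc/λ = (6.626×10⁻³⁴ J·s)(3×10⁸ m/s) / (147.0×10⁻⁹ m)
E_photon = 8.4343 eV

Then, the maximum kinetic energy:
KE_max = E_photon - φ = 8.4343 eV - 4.14 eV = 4.2943 eV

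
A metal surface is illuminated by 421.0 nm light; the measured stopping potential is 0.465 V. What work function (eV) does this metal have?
2.48 eV

The stopping potential gives the maximum kinetic energy: KE_max = eV_s = 0.465 eV

From Einstein's photoelectric equation: KE_max = hc/λ - φ
Rearranging: φ = hc/λ - KE_max

Calculate photon energy:
E_photon = hc/λ = (6.626×10⁻³⁴ J·s)(3×10⁸ m/s) / (421.0×10⁻⁹ m) = 2.9450 eV

Therefore:
φ = 2.9450 - 0.465 = 2.48 eV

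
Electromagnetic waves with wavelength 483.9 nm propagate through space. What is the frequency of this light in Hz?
6.1953e+14 Hz

Using the wave equation: c = fλ

Solving for frequency:
f = c/λ = (3×10⁸ m/s) / (483.9×10⁻⁹ m)
f = 6.1953e+14 Hz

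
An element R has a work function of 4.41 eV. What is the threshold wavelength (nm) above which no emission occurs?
281.14 nm

The threshold wavelength is when the photon energy equals the work function:
hc/λ₀ = φ

Solving for λ₀:
λ₀ = hc/φ = (6.626×10⁻³⁴ J·s)(3×10⁸ m/s) / (4.41 eV × 1.602×10⁻¹⁹ J/eV)
λ₀ = 281.14 nm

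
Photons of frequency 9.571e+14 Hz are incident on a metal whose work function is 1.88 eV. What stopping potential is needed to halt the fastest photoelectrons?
2.0782 V

The stopping potential V_s satisfies: eV_s = KE_max

First, find KE_max using Einstein's equation:
E_photon = hf = (6.626×10⁻³⁴ J·s)(9.571e+14 Hz) = 3.9582 eV
KE_max = E_photon - φ = 3.9582 - 1.88 = 2.0782 eV

Since eV_s = KE_max:
V_s = KE_max/e = 2.0782 V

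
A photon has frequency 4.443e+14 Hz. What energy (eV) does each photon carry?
1.8375 eV

Using E = hf:

E = hf = (6.626×10⁻³⁴ J·s)(4.443e+14 Hz)
E = 1.8375 eV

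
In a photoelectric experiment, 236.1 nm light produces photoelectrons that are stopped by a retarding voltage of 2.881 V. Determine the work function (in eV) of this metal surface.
2.37 eV

The stopping potential gives the maximum kinetic energy: KE_max = eV_s = 2.881 eV

From Einstein's photoelectric equation: KE_max = hc/λ - φ
Rearranging: φ = hc/λ - KE_max

Calculate photon energy:
E_photon = hc/λ = (6.626×10⁻³⁴ J·s)(3×10⁸ m/s) / (236.1×10⁻⁹ m) = 5.2513 eV

Therefore:
φ = 5.2513 - 2.881 = 2.37 eV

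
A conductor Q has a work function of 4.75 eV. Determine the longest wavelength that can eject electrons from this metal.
261.02 nm

The threshold wavelength is when the photon energy equals the work function:
hc/λ₀ = φ

Solving for λ₀:
λ₀ = hc/φ = (6.626×10⁻³⁴ J·s)(3×10⁸ m/s) / (4.75 eV × 1.602×10⁻¹⁹ J/eV)
λ₀ = 261.02 nm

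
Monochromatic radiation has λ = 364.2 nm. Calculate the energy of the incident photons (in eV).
3.4043 eV

Using E = hf = hc/λ:

E = hc/λ = (6.626×10⁻³⁴ J·s)(3×10⁸ m/s) / (364.2×10⁻⁹ m)
E = 3.4043 eV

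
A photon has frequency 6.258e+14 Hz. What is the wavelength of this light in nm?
479.05 nm

Using the wave equation: c = fλ

Solving for wavelength:
λ = c/f = (3×10⁸ m/s) / (6.258e+14 Hz)
λ = 479.05 nm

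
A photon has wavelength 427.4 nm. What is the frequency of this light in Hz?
7.0143e+14 Hz

Using the wave equation: c = fλ

Solving for frequency:
f = c/λ = (3×10⁸ m/s) / (427.4×10⁻⁹ m)
f = 7.0143e+14 Hz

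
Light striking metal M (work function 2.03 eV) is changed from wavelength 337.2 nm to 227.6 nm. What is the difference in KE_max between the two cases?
1.7706 eV

Using Einstein's equation: KE_max = hc/λ - φ

For λ₁ = 337.2 nm:
KE₁ = hc/λ₁ - φ = 3.6769 - 2.03 = 1.6469 eV

For λ₂ = 227.6 nm:
KE₂ = hc/λ₂ - φ = 5.4475 - 2.03 = 3.4175 eV

Change in KE:
ΔKE = KE₂ - KE₁ = 3.4175 - 1.6469 = 1.7706 eV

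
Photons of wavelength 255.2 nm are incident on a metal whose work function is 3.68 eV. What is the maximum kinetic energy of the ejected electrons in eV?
1.1783 eV

Using Einstein's photoelectric equation: KE_max = hf - φ = hc/λ - φ

First, calculate the photon energy:
E_photon = hc/λ = (6.626×10⁻³⁴ J·s)(3×10⁸ m/s) / (255.2×10⁻⁹ m)
E_photon = 4.8583 eV

Then, the maximum kinetic energy:
KE_max = E_photon - φ = 4.8583 eV - 3.68 eV = 1.1783 eV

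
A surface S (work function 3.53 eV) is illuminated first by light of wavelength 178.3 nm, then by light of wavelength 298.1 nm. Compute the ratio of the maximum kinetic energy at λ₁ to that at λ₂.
5.4418

Using Einstein's equation: KE_max = hc/λ - φ

For λ₁ = 178.3 nm:
E₁ = hc/λ₁ = 6.9537 eV
KE₁ = E₁ - φ = 6.9537 - 3.53 = 3.4237 eV

For λ₂ = 298.1 nm:
E₂ = hc/λ₂ = 4.1591 eV
KE₂ = E₂ - φ = 4.1591 - 3.53 = 0.6291 eV

Ratio: KE₁/KE₂ = 3.4237/0.6291 = 5.4418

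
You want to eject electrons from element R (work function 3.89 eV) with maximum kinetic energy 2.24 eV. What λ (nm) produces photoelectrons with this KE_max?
202.26 nm

From Einstein's equation: KE_max = hc/λ - φ

Rearranging for λ:
hc/λ = KE_max + φ
λ = hc/(KE_max + φ)

Required photon energy:
E_photon = KE_max + φ = 2.24 + 3.89 = 6.13 eV

Required wavelength:
λ = hc/E_photon = (6.626×10⁻³⁴)(3×10⁸) / (6.13 × 1.602×10⁻¹⁹)
λ = 202.26 nm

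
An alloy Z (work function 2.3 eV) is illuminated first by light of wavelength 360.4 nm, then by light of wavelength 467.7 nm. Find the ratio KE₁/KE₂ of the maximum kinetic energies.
3.2490

Using Einstein's equation: KE_max = hc/λ - φ

For λ₁ = 360.4 nm:
E₁ = hc/λ₁ = 3.4402 eV
KE₁ = E₁ - φ = 3.4402 - 2.3 = 1.1402 eV

For λ₂ = 467.7 nm:
E₂ = hc/λ₂ = 2.6509 eV
KE₂ = E₂ - φ = 2.6509 - 2.3 = 0.3509 eV

Ratio: KE₁/KE₂ = 1.1402/0.3509 = 3.2490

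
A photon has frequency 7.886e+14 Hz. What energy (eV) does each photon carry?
3.2614 eV

Using E = hf:

E = hf = (6.626×10⁻³⁴ J·s)(7.886e+14 Hz)
E = 3.2614 eV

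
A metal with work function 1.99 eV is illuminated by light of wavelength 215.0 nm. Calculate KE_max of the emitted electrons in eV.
3.7767 eV

Using Einstein's photoelectric equation: KE_max = hf - φ = hc/λ - φ

First, calculate the photon energy:
E_photon = hc/λ = (6.626×10⁻³⁴ J·s)(3×10⁸ m/s) / (215.0×10⁻⁹ m)
E_photon = 5.7667 eV

Then, the maximum kinetic energy:
KE_max = E_photon - φ = 5.7667 eV - 1.99 eV = 3.7767 eV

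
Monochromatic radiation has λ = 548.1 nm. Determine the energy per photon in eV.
2.2621 eV

Using E = hf = hc/λ:

E = hc/λ = (6.626×10⁻³⁴ J·s)(3×10⁸ m/s) / (548.1×10⁻⁹ m)
E = 2.2621 eV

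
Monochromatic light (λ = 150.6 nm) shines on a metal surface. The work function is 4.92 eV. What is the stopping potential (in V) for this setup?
3.3127 V

The stopping potential V_s satisfies: eV_s = KE_max

First, find KE_max using Einstein's equation:
E_photon = hc/λ = 8.2327 eV
KE_max = E_photon - φ = 8.2327 - 4.92 = 3.3127 eV

Since eV_s = KE_max:
V_s = KE_max/e = 3.3127 V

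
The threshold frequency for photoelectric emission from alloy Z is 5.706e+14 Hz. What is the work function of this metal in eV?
2.36 eV

At the threshold frequency, photon energy equals work function:
φ = hf₀

Calculating:
φ = (6.626×10⁻³⁴ J·s)(5.706e+14 Hz)
φ = 2.36 eV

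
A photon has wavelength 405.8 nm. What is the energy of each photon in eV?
3.0553 eV

Using E = hf = hc/λ:

E = hc/λ = (6.626×10⁻³⁴ J·s)(3×10⁸ m/s) / (405.8×10⁻⁹ m)
E = 3.0553 eV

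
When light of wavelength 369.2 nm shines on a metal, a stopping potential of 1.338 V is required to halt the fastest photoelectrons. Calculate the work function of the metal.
2.02 eV

The stopping potential gives the maximum kinetic energy: KE_max = eV_s = 1.338 eV

From Einstein's photoelectric equation: KE_max = hc/λ - φ
Rearranging: φ = hc/λ - KE_max

Calculate photon energy:
E_photon = hc/λ = (6.626×10⁻³⁴ J·s)(3×10⁸ m/s) / (369.2×10⁻⁹ m) = 3.3582 eV

Therefore:
φ = 3.3582 - 1.338 = 2.02 eV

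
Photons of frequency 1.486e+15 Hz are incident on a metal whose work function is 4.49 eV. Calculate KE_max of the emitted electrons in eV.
1.6556 eV

Using Einstein's photoelectric equation: KE_max = hf - φ

First, calculate the photon energy:
E_photon = hf = (6.626×10⁻³⁴ J·s)(1.486e+15 Hz)
E_photon = 6.1456 eV

Then, the maximum kinetic energy:
KE_max = E_photon - φ = 6.1456 eV - 4.49 eV = 1.6556 eV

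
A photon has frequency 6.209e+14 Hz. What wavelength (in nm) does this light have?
482.84 nm

Using the wave equation: c = fλ

Solving for wavelength:
λ = c/f = (3×10⁸ m/s) / (6.209e+14 Hz)
λ = 482.84 nm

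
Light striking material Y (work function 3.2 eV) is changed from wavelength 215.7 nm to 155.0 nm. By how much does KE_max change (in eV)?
2.2510 eV

Using Einstein's equation: KE_max = hc/λ - φ

For λ₁ = 215.7 nm:
KE₁ = hc/λ₁ - φ = 5.7480 - 3.2 = 2.5480 eV

For λ₂ = 155.0 nm:
KE₂ = hc/λ₂ - φ = 7.9990 - 3.2 = 4.7990 eV

Change in KE:
ΔKE = KE₂ - KE₁ = 4.7990 - 2.5480 = 2.2510 eV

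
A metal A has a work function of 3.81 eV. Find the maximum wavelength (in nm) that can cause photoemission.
325.42 nm

The threshold wavelength is when the photon energy equals the work function:
hc/λ₀ = φ

Solving for λ₀:
λ₀ = hc/φ = (6.626×10⁻³⁴ J·s)(3×10⁸ m/s) / (3.81 eV × 1.602×10⁻¹⁹ J/eV)
λ₀ = 325.42 nm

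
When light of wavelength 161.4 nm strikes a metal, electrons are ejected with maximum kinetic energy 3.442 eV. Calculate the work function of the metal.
4.24 eV

From Einstein's photoelectric equation: KE_max = hf - φ = hc/λ - φ

Rearranging for φ:
φ = hc/λ - KE_max

Calculate photon energy:
E_photon = hc/λ = 7.6818 eV

Therefore:
φ = 7.6818 - 3.442 = 4.24 eV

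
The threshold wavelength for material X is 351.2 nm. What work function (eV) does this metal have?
3.53 eV

At the threshold wavelength, photon energy equals work function:
φ = hc/λ₀

Calculating:
φ = (6.626×10⁻³⁴ J·s)(3×10⁸ m/s) / (351.2×10⁻⁹ m)
φ = 3.53 eV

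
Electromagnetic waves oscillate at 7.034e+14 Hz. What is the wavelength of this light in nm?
426.20 nm

Using the wave equation: c = fλ

Solving for wavelength:
λ = c/f = (3×10⁸ m/s) / (7.034e+14 Hz)
λ = 426.20 nm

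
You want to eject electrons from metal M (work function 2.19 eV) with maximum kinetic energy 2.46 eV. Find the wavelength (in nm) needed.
266.63 nm

From Einstein's equation: KE_max = hc/λ - φ

Rearranging for λ:
hc/λ = KE_max + φ
λ = hc/(KE_max + φ)

Required photon energy:
E_photon = KE_max + φ = 2.46 + 2.19 = 4.65 eV

Required wavelength:
λ = hc/E_photon = (6.626×10⁻³⁴)(3×10⁸) / (4.65 × 1.602×10⁻¹⁹)
λ = 266.63 nm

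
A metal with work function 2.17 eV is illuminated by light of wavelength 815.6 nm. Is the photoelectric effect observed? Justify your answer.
No

For photoemission, the photon energy must exceed the work function.

Photon energy: E = hc/λ = 1.5202 eV
Work function: φ = 2.17 eV

Since E_photon (1.5202 eV) < φ (2.17 eV), photoemission will NOT occur.
The threshold wavelength is λ₀ = hc/φ = 571.4 nm.
Since 815.6 nm > 571.4 nm, the photons lack sufficient energy.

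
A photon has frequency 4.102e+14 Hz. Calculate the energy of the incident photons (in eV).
1.6965 eV

Using E = hf:

E = hf = (6.626×10⁻³⁴ J·s)(4.102e+14 Hz)
E = 1.6965 eV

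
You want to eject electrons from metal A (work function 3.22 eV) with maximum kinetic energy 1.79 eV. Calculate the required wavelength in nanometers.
247.47 nm

From Einstein's equation: KE_max = hc/λ - φ

Rearranging for λ:
hc/λ = KE_max + φ
λ = hc/(KE_max + φ)

Required photon energy:
E_photon = KE_max + φ = 1.79 + 3.22 = 5.01 eV

Required wavelength:
λ = hc/E_photon = (6.626×10⁻³⁴)(3×10⁸) / (5.01 × 1.602×10⁻¹⁹)
λ = 247.47 nm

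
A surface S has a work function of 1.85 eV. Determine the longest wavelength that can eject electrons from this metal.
670.18 nm

The threshold wavelength is when the photon energy equals the work function:
hc/λ₀ = φ

Solving for λ₀:
λ₀ = hc/φ = (6.626×10⁻³⁴ J·s)(3×10⁸ m/s) / (1.85 eV × 1.602×10⁻¹⁹ J/eV)
λ₀ = 670.18 nm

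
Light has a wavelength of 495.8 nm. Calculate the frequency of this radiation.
6.0466e+14 Hz

Using the wave equation: c = fλ

Solving for frequency:
f = c/λ = (3×10⁸ m/s) / (495.8×10⁻⁹ m)
f = 6.0466e+14 Hz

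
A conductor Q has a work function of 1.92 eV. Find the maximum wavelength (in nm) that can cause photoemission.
645.75 nm

The threshold wavelength is when the photon energy equals the work function:
hc/λ₀ = φ

Solving for λ₀:
λ₀ = hc/φ = (6.626×10⁻³⁴ J·s)(3×10⁸ m/s) / (1.92 eV × 1.602×10⁻¹⁹ J/eV)
λ₀ = 645.75 nm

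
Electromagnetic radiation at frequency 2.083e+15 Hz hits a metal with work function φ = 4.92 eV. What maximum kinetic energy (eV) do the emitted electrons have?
3.6946 eV

Using Einstein's photoelectric equation: KE_max = hf - φ

First, calculate the photon energy:
E_photon = hf = (6.626×10⁻³⁴ J·s)(2.083e+15 Hz)
E_photon = 8.6146 eV

Then, the maximum kinetic energy:
KE_max = E_photon - φ = 8.6146 eV - 4.92 eV = 3.6946 eV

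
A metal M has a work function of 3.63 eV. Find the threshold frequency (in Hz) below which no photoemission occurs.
8.7773e+14 Hz

The threshold frequency is when the photon energy equals the work function:
hf₀ = φ

Solving for f₀:
f₀ = φ/h = (3.63 eV × 1.602×10⁻¹⁹ J/eV) / (6.626×10⁻³⁴ J·s)
f₀ = 8.7773e+14 Hz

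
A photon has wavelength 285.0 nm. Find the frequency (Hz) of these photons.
1.0519e+15 Hz

Using the wave equation: c = fλ

Solving for frequency:
f = c/λ = (3×10⁸ m/s) / (285.0×10⁻⁹ m)
f = 1.0519e+15 Hz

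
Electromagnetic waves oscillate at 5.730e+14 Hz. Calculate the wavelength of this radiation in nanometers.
523.20 nm

Using the wave equation: c = fλ

Solving for wavelength:
λ = c/f = (3×10⁸ m/s) / (5.730e+14 Hz)
λ = 523.20 nm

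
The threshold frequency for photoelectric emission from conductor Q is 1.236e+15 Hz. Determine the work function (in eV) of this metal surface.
5.11 eV

At the threshold frequency, photon energy equals work function:
φ = hf₀

Calculating:
φ = (6.626×10⁻³⁴ J·s)(1.236e+15 Hz)
φ = 5.11 eV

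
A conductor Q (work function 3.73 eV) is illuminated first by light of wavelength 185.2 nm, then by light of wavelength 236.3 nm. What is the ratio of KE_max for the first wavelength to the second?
1.9544

Using Einstein's equation: KE_max = hc/λ - φ

For λ₁ = 185.2 nm:
E₁ = hc/λ₁ = 6.6946 eV
KE₁ = E₁ - φ = 6.6946 - 3.73 = 2.9646 eV

For λ₂ = 236.3 nm:
E₂ = hc/λ₂ = 5.2469 eV
KE₂ = E₂ - φ = 5.2469 - 3.73 = 1.5169 eV

Ratio: KE₁/KE₂ = 2.9646/1.5169 = 1.9544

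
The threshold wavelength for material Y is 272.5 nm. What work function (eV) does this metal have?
4.55 eV

At the threshold wavelength, photon energy equals work function:
φ = hc/λ₀

Calculating:
φ = (6.626×10⁻³⁴ J·s)(3×10⁸ m/s) / (272.5×10⁻⁹ m)
φ = 4.55 eV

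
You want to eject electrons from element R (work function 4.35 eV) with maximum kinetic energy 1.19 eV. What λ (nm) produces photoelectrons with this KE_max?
223.80 nm

From Einstein's equation: KE_max = hc/λ - φ

Rearranging for λ:
hc/λ = KE_max + φ
λ = hc/(KE_max + φ)

Required photon energy:
E_photon = KE_max + φ = 1.19 + 4.35 = 5.54 eV

Required wavelength:
λ = hc/E_photon = (6.626×10⁻³⁴)(3×10⁸) / (5.54 × 1.602×10⁻¹⁹)
λ = 223.80 nm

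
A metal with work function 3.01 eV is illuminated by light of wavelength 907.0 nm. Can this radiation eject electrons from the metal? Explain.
No

For photoemission, the photon energy must exceed the work function.

Photon energy: E = hc/λ = 1.3670 eV
Work function: φ = 3.01 eV

Since E_photon (1.3670 eV) < φ (3.01 eV), photoemission will NOT occur.
The threshold wavelength is λ₀ = hc/φ = 411.9 nm.
Since 907.0 nm > 411.9 nm, the photons lack sufficient energy.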